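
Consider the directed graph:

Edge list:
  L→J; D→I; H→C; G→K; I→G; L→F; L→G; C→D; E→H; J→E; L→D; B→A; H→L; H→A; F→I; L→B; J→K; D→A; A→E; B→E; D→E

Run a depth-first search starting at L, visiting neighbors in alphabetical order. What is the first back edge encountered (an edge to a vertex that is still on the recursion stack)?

H→A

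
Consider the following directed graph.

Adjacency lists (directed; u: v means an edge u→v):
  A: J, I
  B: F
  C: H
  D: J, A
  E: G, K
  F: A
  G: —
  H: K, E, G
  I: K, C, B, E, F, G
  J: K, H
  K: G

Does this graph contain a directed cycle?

DFS with white/gray/black marking, starting from G:
G gray
G black
A gray
  J gray
    K gray
      K→G: G black — skip
    K black
    H gray
      H→K: K black — skip
      E gray
        E→G: G black — skip
        E→K: K black — skip
      E black
      H→G: G black — skip
    H black
  J black
  I gray
    I→K: K black — skip
    C gray
      C→H: H black — skip
    C black
    B gray
      F gray
        F→A: A is gray → back edge
Back edge found, so a cycle exists: A → I → B → F → A.

Yes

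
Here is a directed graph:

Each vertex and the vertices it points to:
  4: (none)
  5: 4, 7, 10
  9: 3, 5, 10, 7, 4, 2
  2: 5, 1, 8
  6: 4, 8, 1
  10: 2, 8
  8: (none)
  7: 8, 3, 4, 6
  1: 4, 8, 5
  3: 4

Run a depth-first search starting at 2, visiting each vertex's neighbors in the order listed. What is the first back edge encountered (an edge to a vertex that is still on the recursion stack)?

1->5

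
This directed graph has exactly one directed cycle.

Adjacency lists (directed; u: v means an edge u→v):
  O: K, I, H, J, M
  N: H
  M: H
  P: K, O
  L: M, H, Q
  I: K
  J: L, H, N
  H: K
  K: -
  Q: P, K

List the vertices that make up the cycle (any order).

J, L, O, P, Q

DFS with gray/black marking from P:
P gray
  K gray
  K black
  O gray
    O→K: K black — skip
    I gray
      I→K: K black — skip
    I black
    H gray
      H→K: K black — skip
    H black
    J gray
      L gray
        M gray
          M→H: H black — skip
        M black
        L→H: H black — skip
        Q gray
          Q→P: P is gray → back edge
Back edge closes the cycle P → O → J → L → Q → P; its vertices are {J, L, O, P, Q}.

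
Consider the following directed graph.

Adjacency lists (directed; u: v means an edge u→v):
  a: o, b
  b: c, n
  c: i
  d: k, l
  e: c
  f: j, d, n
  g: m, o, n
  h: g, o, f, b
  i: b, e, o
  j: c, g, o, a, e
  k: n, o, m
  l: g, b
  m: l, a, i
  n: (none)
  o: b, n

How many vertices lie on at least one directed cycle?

A vertex is on a directed cycle iff it belongs to a strongly connected component of size ≥ 2 (or has a self-loop).
The vertices on cycles are {b, c, e, g, i, l, m, o} — 8 in total.

8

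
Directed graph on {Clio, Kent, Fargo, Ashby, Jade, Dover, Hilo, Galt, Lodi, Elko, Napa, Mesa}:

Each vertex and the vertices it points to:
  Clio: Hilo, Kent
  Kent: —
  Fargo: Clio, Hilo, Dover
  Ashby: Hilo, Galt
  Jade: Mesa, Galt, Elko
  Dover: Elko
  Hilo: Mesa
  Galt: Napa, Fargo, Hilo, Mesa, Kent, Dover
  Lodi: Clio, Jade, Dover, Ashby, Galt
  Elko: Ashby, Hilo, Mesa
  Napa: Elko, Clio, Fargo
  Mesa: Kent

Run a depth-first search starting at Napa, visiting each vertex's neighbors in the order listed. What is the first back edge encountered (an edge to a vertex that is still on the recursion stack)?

Galt->Napa

DFS from Napa (visiting each vertex's neighbors in the order listed); mark gray on enter, black on exit:
Napa gray
  Elko gray
    Ashby gray
      Hilo gray
        Mesa gray
          Kent gray
          Kent black
        Mesa black
      Hilo black
      Galt gray
        Galt→Napa: Napa is gray → back edge
First back edge: Galt → Napa.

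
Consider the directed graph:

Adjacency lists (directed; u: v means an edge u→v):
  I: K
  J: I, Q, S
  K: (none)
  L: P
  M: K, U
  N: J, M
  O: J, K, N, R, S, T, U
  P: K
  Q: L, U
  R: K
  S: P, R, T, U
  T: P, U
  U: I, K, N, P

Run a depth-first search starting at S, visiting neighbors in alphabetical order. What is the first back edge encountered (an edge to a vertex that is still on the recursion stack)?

Q->U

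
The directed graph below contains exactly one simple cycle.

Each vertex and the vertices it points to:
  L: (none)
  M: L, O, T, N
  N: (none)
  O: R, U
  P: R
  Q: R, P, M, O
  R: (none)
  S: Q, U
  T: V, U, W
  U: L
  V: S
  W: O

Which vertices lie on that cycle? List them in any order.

DFS with gray/black marking from V:
V gray
  S gray
    Q gray
      R gray
      R black
      P gray
        P→R: R black — skip
      P black
      M gray
        L gray
        L black
        O gray
          O→R: R black — skip
          U gray
            U→L: L black — skip
          U black
        O black
        T gray
          T→V: V is gray → back edge
Back edge closes the cycle V → S → Q → M → T → V; its vertices are {M, Q, S, T, V}.

M, Q, S, T, V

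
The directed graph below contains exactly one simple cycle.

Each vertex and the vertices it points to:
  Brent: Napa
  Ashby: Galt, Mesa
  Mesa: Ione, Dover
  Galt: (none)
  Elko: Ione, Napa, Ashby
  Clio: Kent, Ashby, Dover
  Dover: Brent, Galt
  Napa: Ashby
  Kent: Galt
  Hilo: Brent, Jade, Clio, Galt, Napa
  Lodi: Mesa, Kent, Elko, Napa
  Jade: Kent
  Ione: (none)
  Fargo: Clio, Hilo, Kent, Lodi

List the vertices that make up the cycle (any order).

Mesa, Napa, Ashby, Brent, Dover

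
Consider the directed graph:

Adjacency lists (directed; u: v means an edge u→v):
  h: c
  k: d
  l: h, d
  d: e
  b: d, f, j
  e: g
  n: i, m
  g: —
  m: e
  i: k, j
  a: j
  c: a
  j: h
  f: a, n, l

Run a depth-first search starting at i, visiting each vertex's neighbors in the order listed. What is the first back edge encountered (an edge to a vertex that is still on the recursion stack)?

DFS from i (visiting each vertex's neighbors in the order listed); mark gray on enter, black on exit:
i gray
  k gray
    d gray
      e gray
        g gray
        g black
      e black
    d black
  k black
  j gray
    h gray
      c gray
        a gray
          a→j: j is gray → back edge
First back edge: a → j.

a→j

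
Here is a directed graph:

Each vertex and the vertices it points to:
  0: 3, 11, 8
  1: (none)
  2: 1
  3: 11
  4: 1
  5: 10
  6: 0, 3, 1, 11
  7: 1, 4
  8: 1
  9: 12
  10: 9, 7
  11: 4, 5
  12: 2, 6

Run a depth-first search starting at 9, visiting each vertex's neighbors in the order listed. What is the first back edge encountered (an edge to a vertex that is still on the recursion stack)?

10->9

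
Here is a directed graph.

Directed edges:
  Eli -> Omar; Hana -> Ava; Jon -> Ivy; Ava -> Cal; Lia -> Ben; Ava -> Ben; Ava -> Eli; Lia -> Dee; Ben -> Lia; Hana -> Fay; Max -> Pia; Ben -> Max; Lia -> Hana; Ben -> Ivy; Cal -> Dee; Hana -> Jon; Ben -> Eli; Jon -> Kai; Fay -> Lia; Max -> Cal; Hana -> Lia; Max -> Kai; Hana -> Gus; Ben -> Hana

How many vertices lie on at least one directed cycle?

A vertex is on a directed cycle iff it belongs to a strongly connected component of size ≥ 2 (or has a self-loop).
The vertices on cycles are {Ava, Ben, Fay, Lia, Hana} — 5 in total.

5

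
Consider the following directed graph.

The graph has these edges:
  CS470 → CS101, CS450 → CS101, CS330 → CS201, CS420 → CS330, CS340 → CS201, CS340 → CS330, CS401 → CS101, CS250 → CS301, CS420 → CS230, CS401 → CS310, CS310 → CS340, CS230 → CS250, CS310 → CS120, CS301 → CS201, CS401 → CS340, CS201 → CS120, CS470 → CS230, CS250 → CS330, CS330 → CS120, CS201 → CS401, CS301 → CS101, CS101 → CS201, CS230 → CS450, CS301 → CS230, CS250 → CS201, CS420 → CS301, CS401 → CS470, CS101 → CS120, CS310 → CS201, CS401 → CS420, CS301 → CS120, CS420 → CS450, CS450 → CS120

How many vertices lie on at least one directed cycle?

A vertex is on a directed cycle iff it belongs to a strongly connected component of size ≥ 2 (or has a self-loop).
The vertices on cycles are {CS101, CS201, CS230, CS250, CS301, CS310, CS330, CS340, CS401, CS420, CS450, CS470} — 12 in total.

12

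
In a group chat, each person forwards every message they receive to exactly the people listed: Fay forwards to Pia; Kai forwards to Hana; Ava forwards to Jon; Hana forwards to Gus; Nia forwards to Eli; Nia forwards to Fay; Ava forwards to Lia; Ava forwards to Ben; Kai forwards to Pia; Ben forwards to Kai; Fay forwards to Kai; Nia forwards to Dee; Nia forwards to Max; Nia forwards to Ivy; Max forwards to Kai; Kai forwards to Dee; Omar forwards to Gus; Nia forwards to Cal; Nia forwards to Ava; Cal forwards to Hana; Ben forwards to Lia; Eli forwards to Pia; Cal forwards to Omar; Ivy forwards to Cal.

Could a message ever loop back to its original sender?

DFS with white/gray/black marking, starting from Nia:
Nia gray
  Ava gray
    Ben gray
      Kai gray
        Hana gray
          Gus gray
          Gus black
        Hana black
        Pia gray
        Pia black
        Dee gray
        Dee black
      Kai black
      Lia gray
      Lia black
    Ben black
    Ava→Lia: Lia black — skip
    Jon gray
    Jon black
  Ava black
  Max gray
    Max→Kai: Kai black — skip
  Max black
  Fay gray
    Fay→Kai: Kai black — skip
    Fay→Pia: Pia black — skip
  Fay black
  Nia→Dee: Dee black — skip
  Cal gray
    Cal→Hana: Hana black — skip
    Omar gray
      Omar→Gus: Gus black — skip
    Omar black
  Cal black
  Ivy gray
    Ivy→Cal: Cal black — skip
  Ivy black
  Eli gray
    Eli→Pia: Pia black — skip
  Eli black
Nia black
Every edge goes to a white or black vertex — no back edge, so the graph is acyclic.

No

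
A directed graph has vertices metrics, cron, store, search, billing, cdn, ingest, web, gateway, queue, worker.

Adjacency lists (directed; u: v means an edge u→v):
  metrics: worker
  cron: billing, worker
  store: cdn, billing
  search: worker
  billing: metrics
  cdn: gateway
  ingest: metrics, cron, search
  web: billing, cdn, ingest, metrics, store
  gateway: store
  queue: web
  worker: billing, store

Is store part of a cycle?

store is on a cycle iff store can reach itself via ≥1 edge.
store → cdn → gateway → store — yes.

Yes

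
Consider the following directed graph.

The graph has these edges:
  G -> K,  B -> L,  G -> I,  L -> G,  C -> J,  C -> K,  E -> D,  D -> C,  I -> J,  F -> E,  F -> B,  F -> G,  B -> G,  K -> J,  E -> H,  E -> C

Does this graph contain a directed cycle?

DFS with white/gray/black marking, starting from H:
H gray
H black
B gray
  L gray
    G gray
      K gray
        J gray
        J black
      K black
      I gray
        I→J: J black — skip
      I black
    G black
  L black
  B→G: G black — skip
B black
C gray
  C→J: J black — skip
  C→K: K black — skip
C black
D gray
  D→C: C black — skip
D black
E gray
  E→H: H black — skip
  E→D: D black — skip
  E→C: C black — skip
E black
F gray
  F→E: E black — skip
  F→B: B black — skip
  F→G: G black — skip
F black
Every edge goes to a white or black vertex — no back edge, so the graph is acyclic.

No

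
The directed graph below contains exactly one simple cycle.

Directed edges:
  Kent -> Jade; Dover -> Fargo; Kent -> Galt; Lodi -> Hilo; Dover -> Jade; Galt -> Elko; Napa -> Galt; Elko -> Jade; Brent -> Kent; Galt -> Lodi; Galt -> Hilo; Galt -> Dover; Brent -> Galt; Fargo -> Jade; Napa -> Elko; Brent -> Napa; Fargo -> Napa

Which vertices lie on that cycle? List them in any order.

Galt, Napa, Dover, Fargo

DFS with gray/black marking from Napa:
Napa gray
  Galt gray
    Hilo gray
    Hilo black
    Dover gray
      Jade gray
      Jade black
      Fargo gray
        Fargo→Jade: Jade black — skip
        Fargo→Napa: Napa is gray → back edge
Back edge closes the cycle Napa → Galt → Dover → Fargo → Napa; its vertices are {Galt, Napa, Dover, Fargo}.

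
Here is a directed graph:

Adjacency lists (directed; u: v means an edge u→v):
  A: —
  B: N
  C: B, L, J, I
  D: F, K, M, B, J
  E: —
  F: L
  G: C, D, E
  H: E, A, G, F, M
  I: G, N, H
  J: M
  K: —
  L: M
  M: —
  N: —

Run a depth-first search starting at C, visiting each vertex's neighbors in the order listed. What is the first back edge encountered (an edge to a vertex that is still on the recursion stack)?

DFS from C (visiting each vertex's neighbors in the order listed); mark gray on enter, black on exit:
C gray
  B gray
    N gray
    N black
  B black
  L gray
    M gray
    M black
  L black
  J gray
    J→M: M black — skip
  J black
  I gray
    G gray
      G→C: C is gray → back edge
First back edge: G → C.

G→C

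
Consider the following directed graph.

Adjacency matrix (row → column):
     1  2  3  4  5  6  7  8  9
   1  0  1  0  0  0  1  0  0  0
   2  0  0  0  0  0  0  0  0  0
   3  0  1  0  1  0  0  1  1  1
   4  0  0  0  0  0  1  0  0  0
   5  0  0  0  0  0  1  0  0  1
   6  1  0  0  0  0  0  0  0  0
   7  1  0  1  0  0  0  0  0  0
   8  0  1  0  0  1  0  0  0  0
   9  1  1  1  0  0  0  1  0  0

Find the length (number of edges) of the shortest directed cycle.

2

For each vertex v, BFS finds the shortest path from v back to v.
The shortest such closed walk is 3 → 7 → 3, length 2.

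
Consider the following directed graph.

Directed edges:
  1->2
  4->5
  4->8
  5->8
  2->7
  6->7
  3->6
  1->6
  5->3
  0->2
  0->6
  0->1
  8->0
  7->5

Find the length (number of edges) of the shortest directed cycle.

For each vertex v, BFS finds the shortest path from v back to v.
The shortest such closed walk is 5 → 3 → 6 → 7 → 5, length 4.

4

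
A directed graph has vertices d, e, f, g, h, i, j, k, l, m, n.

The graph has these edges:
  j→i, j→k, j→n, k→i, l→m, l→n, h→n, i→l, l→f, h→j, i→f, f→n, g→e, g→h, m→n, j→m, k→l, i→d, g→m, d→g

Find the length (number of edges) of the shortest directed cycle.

For each vertex v, BFS finds the shortest path from v back to v.
The shortest such closed walk is g → h → j → i → d → g, length 5.

5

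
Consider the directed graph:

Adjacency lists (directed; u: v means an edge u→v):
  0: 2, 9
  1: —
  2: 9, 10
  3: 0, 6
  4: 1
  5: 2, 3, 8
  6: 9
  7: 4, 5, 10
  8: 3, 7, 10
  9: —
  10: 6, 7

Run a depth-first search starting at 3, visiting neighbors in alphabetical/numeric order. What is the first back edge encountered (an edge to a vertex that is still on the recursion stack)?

5->2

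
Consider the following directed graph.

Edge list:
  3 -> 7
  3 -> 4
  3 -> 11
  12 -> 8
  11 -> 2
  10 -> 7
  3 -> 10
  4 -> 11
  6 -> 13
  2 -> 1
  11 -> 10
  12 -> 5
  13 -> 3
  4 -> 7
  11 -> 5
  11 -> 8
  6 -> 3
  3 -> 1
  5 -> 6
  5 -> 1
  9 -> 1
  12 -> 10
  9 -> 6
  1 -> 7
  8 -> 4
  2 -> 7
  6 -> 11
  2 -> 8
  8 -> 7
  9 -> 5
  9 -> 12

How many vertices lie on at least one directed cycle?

8

A vertex is on a directed cycle iff it belongs to a strongly connected component of size ≥ 2 (or has a self-loop).
The vertices on cycles are {2, 3, 4, 5, 6, 8, 11, 13} — 8 in total.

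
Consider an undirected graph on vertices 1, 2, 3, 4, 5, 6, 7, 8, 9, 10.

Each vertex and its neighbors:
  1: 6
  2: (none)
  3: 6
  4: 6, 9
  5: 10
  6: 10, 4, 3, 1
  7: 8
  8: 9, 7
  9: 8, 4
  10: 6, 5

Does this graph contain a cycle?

DFS, tracking each vertex's parent; an edge to a visited non-parent vertex closes a cycle.
Start from 10:
visit 10 (parent –)
  visit 6 (parent 10)
    6–10: parent, skip
    visit 4 (parent 6)
      4–6: parent, skip
      visit 9 (parent 4)
        visit 8 (parent 9)
          8–9: parent, skip
          visit 7 (parent 8)
            7–8: parent, skip
        9–4: parent, skip
    visit 3 (parent 6)
      3–6: parent, skip
    visit 1 (parent 6)
      1–6: parent, skip
  visit 5 (parent 10)
    5–10: parent, skip
visit 2 (parent –)
No non-parent visited neighbor found — the graph is a forest.

No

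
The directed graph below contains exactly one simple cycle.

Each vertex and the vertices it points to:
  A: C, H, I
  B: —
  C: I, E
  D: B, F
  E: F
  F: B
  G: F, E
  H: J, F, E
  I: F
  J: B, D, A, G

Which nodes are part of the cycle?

DFS with gray/black marking from H:
H gray
  J gray
    B gray
    B black
    D gray
      D→B: B black — skip
      F gray
        F→B: B black — skip
      F black
    D black
    A gray
      C gray
        I gray
          I→F: F black — skip
        I black
        E gray
          E→F: F black — skip
        E black
      C black
      A→H: H is gray → back edge
Back edge closes the cycle H → J → A → H; its vertices are {A, H, J}.

A, H, J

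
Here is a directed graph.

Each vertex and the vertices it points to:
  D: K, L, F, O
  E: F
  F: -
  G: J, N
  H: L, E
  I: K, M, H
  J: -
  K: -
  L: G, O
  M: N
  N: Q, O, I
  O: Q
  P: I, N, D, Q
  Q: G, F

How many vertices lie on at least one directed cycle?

8

A vertex is on a directed cycle iff it belongs to a strongly connected component of size ≥ 2 (or has a self-loop).
The vertices on cycles are {G, H, I, L, M, N, O, Q} — 8 in total.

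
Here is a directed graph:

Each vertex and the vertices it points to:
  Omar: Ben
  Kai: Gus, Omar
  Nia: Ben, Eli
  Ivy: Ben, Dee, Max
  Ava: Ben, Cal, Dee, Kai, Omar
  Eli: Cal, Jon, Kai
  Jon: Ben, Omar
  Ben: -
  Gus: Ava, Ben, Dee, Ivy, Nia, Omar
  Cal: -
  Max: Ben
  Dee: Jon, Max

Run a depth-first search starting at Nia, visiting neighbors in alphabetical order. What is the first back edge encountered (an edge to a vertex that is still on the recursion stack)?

DFS from Nia (visiting neighbors in alphabetical order); mark gray on enter, black on exit:
Nia gray
  Ben gray
  Ben black
  Eli gray
    Cal gray
    Cal black
    Jon gray
      Jon→Ben: Ben black — skip
      Omar gray
        Omar→Ben: Ben black — skip
      Omar black
    Jon black
    Kai gray
      Gus gray
        Ava gray
          Ava→Ben: Ben black — skip
          Ava→Cal: Cal black — skip
          Dee gray
            Dee→Jon: Jon black — skip
            Max gray
              Max→Ben: Ben black — skip
            Max black
          Dee black
          Ava→Kai: Kai is gray → back edge
First back edge: Ava → Kai.

Ava->Kai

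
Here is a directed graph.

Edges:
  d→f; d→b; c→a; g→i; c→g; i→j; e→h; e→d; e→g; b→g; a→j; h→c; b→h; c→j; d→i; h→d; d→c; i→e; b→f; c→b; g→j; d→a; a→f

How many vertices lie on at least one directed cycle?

7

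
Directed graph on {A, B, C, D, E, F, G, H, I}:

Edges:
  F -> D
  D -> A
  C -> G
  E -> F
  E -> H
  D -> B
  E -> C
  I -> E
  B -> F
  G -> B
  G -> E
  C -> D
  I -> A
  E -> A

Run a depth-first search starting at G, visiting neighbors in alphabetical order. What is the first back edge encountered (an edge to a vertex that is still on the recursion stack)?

D->B

DFS from G (visiting neighbors in alphabetical order); mark gray on enter, black on exit:
G gray
  B gray
    F gray
      D gray
        A gray
        A black
        D→B: B is gray → back edge
First back edge: D → B.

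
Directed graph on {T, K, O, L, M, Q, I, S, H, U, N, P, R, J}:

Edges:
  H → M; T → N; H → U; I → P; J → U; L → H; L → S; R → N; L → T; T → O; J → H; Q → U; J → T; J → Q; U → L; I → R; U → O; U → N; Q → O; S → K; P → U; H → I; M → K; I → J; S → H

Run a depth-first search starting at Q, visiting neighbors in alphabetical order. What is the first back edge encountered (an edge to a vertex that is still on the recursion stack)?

DFS from Q (visiting neighbors in alphabetical order); mark gray on enter, black on exit:
Q gray
  O gray
  O black
  U gray
    L gray
      H gray
        I gray
          J gray
            J→H: H is gray → back edge
First back edge: J → H.

J→H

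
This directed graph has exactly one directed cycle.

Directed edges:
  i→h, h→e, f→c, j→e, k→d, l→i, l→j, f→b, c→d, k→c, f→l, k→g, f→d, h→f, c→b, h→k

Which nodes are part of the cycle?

DFS with gray/black marking from h:
h gray
  k gray
    g gray
    g black
    d gray
    d black
    c gray
      c→d: d black — skip
      b gray
      b black
    c black
  k black
  e gray
  e black
  f gray
    l gray
      j gray
        j→e: e black — skip
      j black
      i gray
        i→h: h is gray → back edge
Back edge closes the cycle h → f → l → i → h; its vertices are {f, h, i, l}.

f, h, i, l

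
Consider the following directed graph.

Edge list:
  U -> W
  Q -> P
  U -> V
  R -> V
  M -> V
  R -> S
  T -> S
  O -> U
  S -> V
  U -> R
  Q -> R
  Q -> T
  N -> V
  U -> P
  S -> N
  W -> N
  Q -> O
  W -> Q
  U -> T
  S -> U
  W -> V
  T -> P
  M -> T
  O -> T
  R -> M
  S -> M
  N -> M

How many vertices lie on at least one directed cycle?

A vertex is on a directed cycle iff it belongs to a strongly connected component of size ≥ 2 (or has a self-loop).
The vertices on cycles are {M, N, O, Q, R, S, T, U, W} — 9 in total.

9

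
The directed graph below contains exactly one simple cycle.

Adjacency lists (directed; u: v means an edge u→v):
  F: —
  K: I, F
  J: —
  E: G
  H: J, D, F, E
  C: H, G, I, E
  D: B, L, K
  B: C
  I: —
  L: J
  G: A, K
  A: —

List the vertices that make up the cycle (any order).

B, C, D, H

DFS with gray/black marking from D:
D gray
  B gray
    C gray
      H gray
        J gray
        J black
        H→D: D is gray → back edge
Back edge closes the cycle D → B → C → H → D; its vertices are {B, C, D, H}.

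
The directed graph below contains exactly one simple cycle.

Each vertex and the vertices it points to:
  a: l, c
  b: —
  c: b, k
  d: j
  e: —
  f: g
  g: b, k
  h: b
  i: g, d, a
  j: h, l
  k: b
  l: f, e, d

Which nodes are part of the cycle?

DFS with gray/black marking from l:
l gray
  f gray
    g gray
      b gray
      b black
      k gray
        k→b: b black — skip
      k black
    g black
  f black
  e gray
  e black
  d gray
    j gray
      h gray
        h→b: b black — skip
      h black
      j→l: l is gray → back edge
Back edge closes the cycle l → d → j → l; its vertices are {d, j, l}.

d, j, l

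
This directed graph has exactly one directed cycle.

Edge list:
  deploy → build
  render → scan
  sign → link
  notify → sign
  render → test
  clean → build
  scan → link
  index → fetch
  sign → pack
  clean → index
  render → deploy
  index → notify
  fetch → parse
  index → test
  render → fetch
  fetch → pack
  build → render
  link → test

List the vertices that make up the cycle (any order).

build, deploy, render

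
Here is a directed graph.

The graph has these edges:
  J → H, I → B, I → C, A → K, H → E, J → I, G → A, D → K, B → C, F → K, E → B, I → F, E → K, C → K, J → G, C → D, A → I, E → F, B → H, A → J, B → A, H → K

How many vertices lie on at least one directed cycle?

7

A vertex is on a directed cycle iff it belongs to a strongly connected component of size ≥ 2 (or has a self-loop).
The vertices on cycles are {A, B, E, G, H, I, J} — 7 in total.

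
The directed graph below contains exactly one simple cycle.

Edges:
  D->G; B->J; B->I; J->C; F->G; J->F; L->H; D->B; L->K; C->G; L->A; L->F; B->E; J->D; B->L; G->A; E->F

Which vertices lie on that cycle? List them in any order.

B, D, J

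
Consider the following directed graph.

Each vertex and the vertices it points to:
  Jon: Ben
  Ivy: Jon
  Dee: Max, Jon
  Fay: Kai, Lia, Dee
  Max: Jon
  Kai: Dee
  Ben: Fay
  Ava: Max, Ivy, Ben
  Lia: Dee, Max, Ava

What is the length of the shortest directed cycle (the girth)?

4

For each vertex v, BFS finds the shortest path from v back to v.
The shortest such closed walk is Lia → Ava → Ben → Fay → Lia, length 4.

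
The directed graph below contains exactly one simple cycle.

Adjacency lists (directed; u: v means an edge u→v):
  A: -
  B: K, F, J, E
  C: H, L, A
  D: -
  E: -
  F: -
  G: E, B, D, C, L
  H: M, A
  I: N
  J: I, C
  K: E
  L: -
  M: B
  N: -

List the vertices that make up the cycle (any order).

DFS with gray/black marking from B:
B gray
  K gray
    E gray
    E black
  K black
  F gray
  F black
  J gray
    I gray
      N gray
      N black
    I black
    C gray
      H gray
        M gray
          M→B: B is gray → back edge
Back edge closes the cycle B → J → C → H → M → B; its vertices are {B, C, H, J, M}.

B, C, H, J, M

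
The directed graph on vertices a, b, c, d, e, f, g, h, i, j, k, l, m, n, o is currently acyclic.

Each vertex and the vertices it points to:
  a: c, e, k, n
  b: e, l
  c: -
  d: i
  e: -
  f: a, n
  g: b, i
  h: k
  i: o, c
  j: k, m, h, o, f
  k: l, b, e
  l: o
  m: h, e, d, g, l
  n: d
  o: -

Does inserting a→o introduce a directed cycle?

No

Adding a→o creates a cycle iff o can already reach a.
Explore from o: no path reaches a. The graph stays acyclic.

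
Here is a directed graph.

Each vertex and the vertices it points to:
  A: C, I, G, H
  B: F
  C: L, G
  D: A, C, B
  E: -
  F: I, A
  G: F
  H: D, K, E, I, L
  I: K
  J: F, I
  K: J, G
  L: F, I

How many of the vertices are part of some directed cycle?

11

A vertex is on a directed cycle iff it belongs to a strongly connected component of size ≥ 2 (or has a self-loop).
The vertices on cycles are {A, B, C, D, F, G, H, I, J, K, L} — 11 in total.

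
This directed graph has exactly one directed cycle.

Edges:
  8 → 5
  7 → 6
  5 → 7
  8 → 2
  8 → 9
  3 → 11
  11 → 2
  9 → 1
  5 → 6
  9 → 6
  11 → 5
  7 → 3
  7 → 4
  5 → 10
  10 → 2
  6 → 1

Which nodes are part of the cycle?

3, 5, 7, 11

DFS with gray/black marking from 5:
5 gray
  7 gray
    6 gray
      1 gray
      1 black
    6 black
    3 gray
      11 gray
        2 gray
        2 black
        11→5: 5 is gray → back edge
Back edge closes the cycle 5 → 7 → 3 → 11 → 5; its vertices are {3, 5, 7, 11}.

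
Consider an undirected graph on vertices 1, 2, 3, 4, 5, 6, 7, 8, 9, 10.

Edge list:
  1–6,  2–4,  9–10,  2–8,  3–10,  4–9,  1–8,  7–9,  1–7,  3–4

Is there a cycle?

Yes

DFS, tracking each vertex's parent; an edge to a visited non-parent vertex closes a cycle.
Start from 6:
visit 6 (parent –)
  visit 1 (parent 6)
    visit 7 (parent 1)
      7–1: parent, skip
      visit 9 (parent 7)
        visit 4 (parent 9)
          visit 3 (parent 4)
            3–4: parent, skip
            visit 10 (parent 3)
              10–9: 9 visited and ≠ parent → cycle
Cycle: 9 – 4 – 3 – 10 – 9.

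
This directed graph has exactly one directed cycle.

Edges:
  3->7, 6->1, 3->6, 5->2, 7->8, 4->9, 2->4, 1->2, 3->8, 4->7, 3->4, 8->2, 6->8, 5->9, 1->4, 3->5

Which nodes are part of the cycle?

2, 4, 7, 8

DFS with gray/black marking from 7:
7 gray
  8 gray
    2 gray
      4 gray
        9 gray
        9 black
        4→7: 7 is gray → back edge
Back edge closes the cycle 7 → 8 → 2 → 4 → 7; its vertices are {2, 4, 7, 8}.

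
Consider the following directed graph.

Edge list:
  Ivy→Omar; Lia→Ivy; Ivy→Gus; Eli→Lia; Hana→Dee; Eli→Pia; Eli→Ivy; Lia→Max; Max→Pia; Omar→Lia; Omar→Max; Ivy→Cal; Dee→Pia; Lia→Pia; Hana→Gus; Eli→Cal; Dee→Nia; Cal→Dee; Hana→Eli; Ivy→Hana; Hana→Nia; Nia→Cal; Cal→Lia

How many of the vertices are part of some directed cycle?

A vertex is on a directed cycle iff it belongs to a strongly connected component of size ≥ 2 (or has a self-loop).
The vertices on cycles are {Cal, Dee, Eli, Ivy, Lia, Nia, Hana, Omar} — 8 in total.

8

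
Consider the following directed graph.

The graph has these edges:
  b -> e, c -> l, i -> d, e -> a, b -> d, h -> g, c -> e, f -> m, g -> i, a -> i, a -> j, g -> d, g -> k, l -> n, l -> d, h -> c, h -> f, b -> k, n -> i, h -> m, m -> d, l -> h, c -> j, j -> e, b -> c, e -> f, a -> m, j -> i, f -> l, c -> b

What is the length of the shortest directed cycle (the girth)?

2

For each vertex v, BFS finds the shortest path from v back to v.
The shortest such closed walk is c → b → c, length 2.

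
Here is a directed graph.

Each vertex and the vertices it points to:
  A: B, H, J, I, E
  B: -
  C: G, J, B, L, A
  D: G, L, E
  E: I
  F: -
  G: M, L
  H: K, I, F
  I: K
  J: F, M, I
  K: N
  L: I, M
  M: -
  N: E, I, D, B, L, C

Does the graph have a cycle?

DFS with white/gray/black marking, starting from K:
K gray
  N gray
    E gray
      I gray
        I→K: K is gray → back edge
Back edge found, so a cycle exists: K → N → E → I → K.

Yes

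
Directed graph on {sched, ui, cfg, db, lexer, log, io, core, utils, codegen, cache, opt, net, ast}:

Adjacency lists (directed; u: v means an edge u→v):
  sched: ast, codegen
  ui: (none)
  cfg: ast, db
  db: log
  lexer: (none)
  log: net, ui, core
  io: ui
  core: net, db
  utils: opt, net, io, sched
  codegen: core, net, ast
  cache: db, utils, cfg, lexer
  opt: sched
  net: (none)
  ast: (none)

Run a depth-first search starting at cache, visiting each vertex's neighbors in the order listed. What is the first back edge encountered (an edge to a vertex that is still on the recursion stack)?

core→db

DFS from cache (visiting each vertex's neighbors in the order listed); mark gray on enter, black on exit:
cache gray
  db gray
    log gray
      net gray
      net black
      ui gray
      ui black
      core gray
        core→net: net black — skip
        core→db: db is gray → back edge
First back edge: core → db.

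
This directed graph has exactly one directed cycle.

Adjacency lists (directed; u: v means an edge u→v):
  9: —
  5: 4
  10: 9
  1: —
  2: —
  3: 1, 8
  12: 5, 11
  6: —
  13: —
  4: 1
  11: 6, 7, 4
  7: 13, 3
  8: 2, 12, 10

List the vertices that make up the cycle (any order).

3, 7, 8, 11, 12

DFS with gray/black marking from 8:
8 gray
  2 gray
  2 black
  12 gray
    5 gray
      4 gray
        1 gray
        1 black
      4 black
    5 black
    11 gray
      6 gray
      6 black
      7 gray
        13 gray
        13 black
        3 gray
          3→1: 1 black — skip
          3→8: 8 is gray → back edge
Back edge closes the cycle 8 → 12 → 11 → 7 → 3 → 8; its vertices are {3, 7, 8, 11, 12}.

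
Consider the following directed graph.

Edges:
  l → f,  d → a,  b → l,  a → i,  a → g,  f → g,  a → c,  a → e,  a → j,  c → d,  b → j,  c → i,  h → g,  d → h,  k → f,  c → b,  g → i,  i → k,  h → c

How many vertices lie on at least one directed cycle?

A vertex is on a directed cycle iff it belongs to a strongly connected component of size ≥ 2 (or has a self-loop).
The vertices on cycles are {a, c, d, f, g, h, i, k} — 8 in total.

8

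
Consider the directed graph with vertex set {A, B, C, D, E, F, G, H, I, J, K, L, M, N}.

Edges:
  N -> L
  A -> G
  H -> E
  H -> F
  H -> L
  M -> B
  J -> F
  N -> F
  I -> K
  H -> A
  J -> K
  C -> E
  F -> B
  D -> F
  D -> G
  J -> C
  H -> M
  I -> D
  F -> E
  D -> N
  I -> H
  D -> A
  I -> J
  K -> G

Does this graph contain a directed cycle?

No

DFS with white/gray/black marking, starting from M:
M gray
  B gray
  B black
M black
A gray
  G gray
  G black
A black
C gray
  E gray
  E black
C black
D gray
  N gray
    L gray
    L black
    F gray
      F→E: E black — skip
      F→B: B black — skip
    F black
  N black
  D→A: A black — skip
  D→G: G black — skip
  D→F: F black — skip
D black
H gray
  H→M: M black — skip
  H→A: A black — skip
  H→L: L black — skip
  H→E: E black — skip
  H→F: F black — skip
H black
I gray
  I→H: H black — skip
  K gray
    K→G: G black — skip
  K black
  J gray
    J→K: K black — skip
    J→C: C black — skip
    J→F: F black — skip
  J black
  I→D: D black — skip
I black
Every edge goes to a white or black vertex — no back edge, so the graph is acyclic.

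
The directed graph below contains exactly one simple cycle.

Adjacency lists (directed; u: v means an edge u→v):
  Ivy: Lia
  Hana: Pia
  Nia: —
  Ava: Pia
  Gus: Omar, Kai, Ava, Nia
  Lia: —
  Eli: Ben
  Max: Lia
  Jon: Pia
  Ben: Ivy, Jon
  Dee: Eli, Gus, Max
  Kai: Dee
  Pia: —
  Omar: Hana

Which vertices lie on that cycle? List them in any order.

Dee, Gus, Kai

DFS with gray/black marking from Dee:
Dee gray
  Eli gray
    Ben gray
      Ivy gray
        Lia gray
        Lia black
      Ivy black
      Jon gray
        Pia gray
        Pia black
      Jon black
    Ben black
  Eli black
  Gus gray
    Omar gray
      Hana gray
        Hana→Pia: Pia black — skip
      Hana black
    Omar black
    Kai gray
      Kai→Dee: Dee is gray → back edge
Back edge closes the cycle Dee → Gus → Kai → Dee; its vertices are {Dee, Gus, Kai}.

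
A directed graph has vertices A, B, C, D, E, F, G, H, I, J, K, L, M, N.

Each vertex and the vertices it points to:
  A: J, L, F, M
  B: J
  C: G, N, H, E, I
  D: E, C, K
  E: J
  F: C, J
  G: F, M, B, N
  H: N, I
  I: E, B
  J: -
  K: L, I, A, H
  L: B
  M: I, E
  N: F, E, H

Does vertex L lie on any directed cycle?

No

L lies on a cycle iff there is a path from L back to itself.
Exploring from L, it never reaches itself; equivalently, its strongly connected component is a singleton.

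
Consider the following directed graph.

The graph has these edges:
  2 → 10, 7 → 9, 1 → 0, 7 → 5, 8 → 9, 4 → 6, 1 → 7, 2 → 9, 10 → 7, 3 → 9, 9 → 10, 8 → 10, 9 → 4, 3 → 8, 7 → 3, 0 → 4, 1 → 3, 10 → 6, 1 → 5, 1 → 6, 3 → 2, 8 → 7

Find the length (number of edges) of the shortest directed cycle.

3

For each vertex v, BFS finds the shortest path from v back to v.
The shortest such closed walk is 7 → 9 → 10 → 7, length 3.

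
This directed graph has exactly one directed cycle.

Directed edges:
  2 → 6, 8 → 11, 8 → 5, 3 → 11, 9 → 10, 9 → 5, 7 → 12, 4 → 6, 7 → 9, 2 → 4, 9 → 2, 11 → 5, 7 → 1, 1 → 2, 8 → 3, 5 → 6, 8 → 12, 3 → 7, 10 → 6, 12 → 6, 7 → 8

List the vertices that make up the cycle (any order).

DFS with gray/black marking from 3:
3 gray
  11 gray
    5 gray
      6 gray
      6 black
    5 black
  11 black
  7 gray
    9 gray
      9→5: 5 black — skip
      2 gray
        4 gray
          4→6: 6 black — skip
        4 black
        2→6: 6 black — skip
      2 black
      10 gray
        10→6: 6 black — skip
      10 black
    9 black
    12 gray
      12→6: 6 black — skip
    12 black
    8 gray
      8→5: 5 black — skip
      8→11: 11 black — skip
      8→3: 3 is gray → back edge
Back edge closes the cycle 3 → 7 → 8 → 3; its vertices are {3, 7, 8}.

3, 7, 8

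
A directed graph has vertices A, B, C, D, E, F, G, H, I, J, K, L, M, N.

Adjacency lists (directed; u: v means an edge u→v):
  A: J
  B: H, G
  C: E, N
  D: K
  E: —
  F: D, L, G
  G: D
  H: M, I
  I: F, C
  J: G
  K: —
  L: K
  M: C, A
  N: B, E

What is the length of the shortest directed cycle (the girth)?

5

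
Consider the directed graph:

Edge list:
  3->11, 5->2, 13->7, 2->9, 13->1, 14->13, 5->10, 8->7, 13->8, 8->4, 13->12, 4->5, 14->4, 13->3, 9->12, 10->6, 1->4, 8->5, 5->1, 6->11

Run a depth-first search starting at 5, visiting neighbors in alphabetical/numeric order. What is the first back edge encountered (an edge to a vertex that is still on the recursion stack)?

4→5

DFS from 5 (visiting neighbors in alphabetical/numeric order); mark gray on enter, black on exit:
5 gray
  1 gray
    4 gray
      4→5: 5 is gray → back edge
First back edge: 4 → 5.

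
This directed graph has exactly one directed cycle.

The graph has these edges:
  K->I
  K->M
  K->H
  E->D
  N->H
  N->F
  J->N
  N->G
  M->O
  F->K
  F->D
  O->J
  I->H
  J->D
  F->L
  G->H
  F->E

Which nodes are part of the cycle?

DFS with gray/black marking from N:
N gray
  H gray
  H black
  F gray
    L gray
    L black
    K gray
      I gray
        I→H: H black — skip
      I black
      M gray
        O gray
          J gray
            D gray
            D black
            J→N: N is gray → back edge
Back edge closes the cycle N → F → K → M → O → J → N; its vertices are {F, J, K, M, N, O}.

F, J, K, M, N, O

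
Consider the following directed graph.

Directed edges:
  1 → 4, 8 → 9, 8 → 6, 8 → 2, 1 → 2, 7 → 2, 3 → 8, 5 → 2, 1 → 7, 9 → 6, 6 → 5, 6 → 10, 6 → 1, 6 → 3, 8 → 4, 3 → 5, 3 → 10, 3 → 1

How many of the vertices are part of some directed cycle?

4

A vertex is on a directed cycle iff it belongs to a strongly connected component of size ≥ 2 (or has a self-loop).
The vertices on cycles are {3, 6, 8, 9} — 4 in total.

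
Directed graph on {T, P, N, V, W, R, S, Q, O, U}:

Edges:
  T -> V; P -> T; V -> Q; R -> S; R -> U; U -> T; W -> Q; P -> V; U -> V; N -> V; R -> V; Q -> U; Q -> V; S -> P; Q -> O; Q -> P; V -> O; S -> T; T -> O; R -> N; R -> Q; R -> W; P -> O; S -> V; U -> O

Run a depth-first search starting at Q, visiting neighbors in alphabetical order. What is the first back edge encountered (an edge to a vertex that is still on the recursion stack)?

DFS from Q (visiting neighbors in alphabetical order); mark gray on enter, black on exit:
Q gray
  O gray
  O black
  P gray
    P→O: O black — skip
    T gray
      T→O: O black — skip
      V gray
        V→O: O black — skip
        V→Q: Q is gray → back edge
First back edge: V → Q.

V->Q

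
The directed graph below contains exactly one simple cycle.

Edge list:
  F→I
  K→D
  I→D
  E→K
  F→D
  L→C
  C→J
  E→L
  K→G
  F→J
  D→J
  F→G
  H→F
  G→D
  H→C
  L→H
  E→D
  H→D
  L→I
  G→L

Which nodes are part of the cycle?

F, G, H, L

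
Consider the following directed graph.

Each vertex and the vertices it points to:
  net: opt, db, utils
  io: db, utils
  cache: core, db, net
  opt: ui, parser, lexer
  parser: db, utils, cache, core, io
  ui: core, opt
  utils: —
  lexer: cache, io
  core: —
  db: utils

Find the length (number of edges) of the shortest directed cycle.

For each vertex v, BFS finds the shortest path from v back to v.
The shortest such closed walk is opt → ui → opt, length 2.

2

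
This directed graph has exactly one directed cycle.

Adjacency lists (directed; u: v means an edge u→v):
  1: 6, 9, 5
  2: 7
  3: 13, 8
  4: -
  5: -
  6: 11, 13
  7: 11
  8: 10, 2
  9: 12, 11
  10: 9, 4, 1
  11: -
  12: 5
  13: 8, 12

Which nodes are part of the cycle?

1, 6, 8, 10, 13

DFS with gray/black marking from 13:
13 gray
  8 gray
    10 gray
      9 gray
        12 gray
          5 gray
          5 black
        12 black
        11 gray
        11 black
      9 black
      4 gray
      4 black
      1 gray
        6 gray
          6→11: 11 black — skip
          6→13: 13 is gray → back edge
Back edge closes the cycle 13 → 8 → 10 → 1 → 6 → 13; its vertices are {1, 6, 8, 10, 13}.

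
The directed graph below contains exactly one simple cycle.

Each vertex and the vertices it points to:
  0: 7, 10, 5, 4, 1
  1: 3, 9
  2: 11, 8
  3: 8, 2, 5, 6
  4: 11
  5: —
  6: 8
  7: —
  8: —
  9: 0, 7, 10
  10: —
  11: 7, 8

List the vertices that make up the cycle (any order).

0, 1, 9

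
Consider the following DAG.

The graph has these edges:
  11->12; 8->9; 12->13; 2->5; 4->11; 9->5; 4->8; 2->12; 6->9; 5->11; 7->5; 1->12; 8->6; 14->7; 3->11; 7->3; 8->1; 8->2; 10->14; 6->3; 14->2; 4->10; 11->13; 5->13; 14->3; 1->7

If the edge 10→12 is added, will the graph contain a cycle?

No

Adding 10→12 creates a cycle iff 12 can already reach 10.
Explore from 12: no path reaches 10. The graph stays acyclic.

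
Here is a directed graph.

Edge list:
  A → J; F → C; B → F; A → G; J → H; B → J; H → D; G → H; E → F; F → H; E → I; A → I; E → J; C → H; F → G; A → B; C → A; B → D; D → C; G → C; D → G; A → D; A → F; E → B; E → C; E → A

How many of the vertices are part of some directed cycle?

8

A vertex is on a directed cycle iff it belongs to a strongly connected component of size ≥ 2 (or has a self-loop).
The vertices on cycles are {A, B, C, D, F, G, H, J} — 8 in total.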